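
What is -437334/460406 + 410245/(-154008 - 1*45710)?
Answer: -138111365641/45975682754 ≈ -3.0040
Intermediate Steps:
-437334/460406 + 410245/(-154008 - 1*45710) = -437334*1/460406 + 410245/(-154008 - 45710) = -218667/230203 + 410245/(-199718) = -218667/230203 + 410245*(-1/199718) = -218667/230203 - 410245/199718 = -138111365641/45975682754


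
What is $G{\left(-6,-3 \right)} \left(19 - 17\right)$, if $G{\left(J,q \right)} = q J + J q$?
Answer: $72$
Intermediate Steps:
$G{\left(J,q \right)} = 2 J q$ ($G{\left(J,q \right)} = J q + J q = 2 J q$)
$G{\left(-6,-3 \right)} \left(19 - 17\right) = 2 \left(-6\right) \left(-3\right) \left(19 - 17\right) = 36 \cdot 2 = 72$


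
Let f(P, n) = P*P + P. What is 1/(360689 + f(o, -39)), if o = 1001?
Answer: 1/1363691 ≈ 7.3330e-7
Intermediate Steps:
f(P, n) = P + P² (f(P, n) = P² + P = P + P²)
1/(360689 + f(o, -39)) = 1/(360689 + 1001*(1 + 1001)) = 1/(360689 + 1001*1002) = 1/(360689 + 1003002) = 1/1363691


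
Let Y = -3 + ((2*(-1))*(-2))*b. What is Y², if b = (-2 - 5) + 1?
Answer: 729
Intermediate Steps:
b = -6 (b = -7 + 1 = -6)
Y = -27 (Y = -3 + ((2*(-1))*(-2))*(-6) = -3 - 2*(-2)*(-6) = -3 + 4*(-6) = -3 - 24 = -27)
Y² = (-27)² = 729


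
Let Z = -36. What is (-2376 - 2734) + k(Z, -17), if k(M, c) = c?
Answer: -5127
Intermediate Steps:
(-2376 - 2734) + k(Z, -17) = (-2376 - 2734) - 17 = -5110 - 17 = -5127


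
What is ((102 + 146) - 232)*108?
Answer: 1728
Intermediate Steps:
((102 + 146) - 232)*108 = (248 - 232)*108 = 16*108 = 1728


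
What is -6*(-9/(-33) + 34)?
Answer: -2262/11 ≈ -205.64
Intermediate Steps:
-6*(-9/(-33) + 34) = -6*(-9*(-1/33) + 34) = -6*(3/11 + 34) = -6*377/11 = -2262/11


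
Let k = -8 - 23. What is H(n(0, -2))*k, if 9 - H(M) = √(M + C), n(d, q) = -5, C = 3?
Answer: -279 + 31*I*√2 ≈ -279.0 + 43.841*I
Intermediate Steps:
H(M) = 9 - √(3 + M) (H(M) = 9 - √(M + 3) = 9 - √(3 + M))
k = -31
H(n(0, -2))*k = (9 - √(3 - 5))*(-31) = (9 - √(-2))*(-31) = (9 - I*√2)*(-31) = -279 + 31*I*√2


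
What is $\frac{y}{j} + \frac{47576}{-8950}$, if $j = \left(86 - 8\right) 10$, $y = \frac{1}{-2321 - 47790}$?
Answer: $- \frac{185958313903}{34982489100} \approx -5.3158$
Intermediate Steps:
$y = - \frac{1}{50111}$ ($y = \frac{1}{-50111} = - \frac{1}{50111} \approx -1.9956 \cdot 10^{-5}$)
$j = 780$ ($j = 78 \cdot 10 = 780$)
$\frac{y}{j} + \frac{47576}{-8950} = - \frac{1}{50111 \cdot 780} + \frac{47576}{-8950} = \left(- \frac{1}{50111}\right) \frac{1}{780} + 47576 \left(- \frac{1}{8950}\right) = - \frac{1}{39086580} - \frac{23788}{4475} = - \frac{185958313903}{34982489100}$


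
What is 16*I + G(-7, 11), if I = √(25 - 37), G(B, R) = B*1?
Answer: -7 + 32*I*√3 ≈ -7.0 + 55.426*I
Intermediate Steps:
G(B, R) = B
I = 2*I*√3 (I = √(-12) = 2*I*√3 ≈ 3.4641*I)
16*I + G(-7, 11) = 16*(2*I*√3) - 7 = 32*I*√3 - 7 = -7 + 32*I*√3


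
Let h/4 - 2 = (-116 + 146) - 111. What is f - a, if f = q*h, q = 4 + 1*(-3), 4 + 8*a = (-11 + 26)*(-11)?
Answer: -2359/8 ≈ -294.88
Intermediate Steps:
h = -316 (h = 8 + 4*((-116 + 146) - 111) = 8 + 4*(30 - 111) = 8 + 4*(-81) = 8 - 324 = -316)
a = -169/8 (a = -½ + ((-11 + 26)*(-11))/8 = -½ + (15*(-11))/8 = -½ + (⅛)*(-165) = -½ - 165/8 = -169/8 ≈ -21.125)
q = 1 (q = 4 - 3 = 1)
f = -316 (f = 1*(-316) = -316)
f - a = -316 - 1*(-169/8) = -316 + 169/8 = -2359/8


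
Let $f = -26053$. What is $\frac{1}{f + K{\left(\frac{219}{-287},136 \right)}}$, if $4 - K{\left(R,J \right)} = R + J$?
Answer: $- \frac{287}{7514876} \approx -3.8191 \cdot 10^{-5}$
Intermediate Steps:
$K{\left(R,J \right)} = 4 - J - R$ ($K{\left(R,J \right)} = 4 - \left(R + J\right) = 4 - \left(J + R\right) = 4 - J - R$)
$\frac{1}{f + K{\left(\frac{219}{-287},136 \right)}} = \frac{1}{-26053 - \left(132 - \frac{219}{287}\right)} = \frac{1}{-26053 - \frac{37665}{287}} = \frac{1}{- \frac{7514876}{287}} = - \frac{287}{7514876}$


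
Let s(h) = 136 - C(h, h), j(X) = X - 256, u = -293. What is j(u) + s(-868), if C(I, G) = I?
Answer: 455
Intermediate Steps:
j(X) = -256 + X
s(h) = 136 - h
j(u) + s(-868) = (-256 - 293) + (136 - 1*(-868)) = -549 + (136 + 868) = -549 + 1004 = 455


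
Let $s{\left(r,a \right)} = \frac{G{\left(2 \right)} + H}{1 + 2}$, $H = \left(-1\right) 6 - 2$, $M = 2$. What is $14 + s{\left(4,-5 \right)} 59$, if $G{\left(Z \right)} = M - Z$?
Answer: $- \frac{430}{3} \approx -143.33$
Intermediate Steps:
$H = -8$ ($H = -6 - 2 = -8$)
$G{\left(Z \right)} = 2 - Z$
$s{\left(r,a \right)} = - \frac{8}{3}$ ($s{\left(r,a \right)} = \frac{\left(2 - 2\right) - 8}{1 + 2} = \frac{\left(2 - 2\right) - 8}{3} = \left(0 - 8\right) \frac{1}{3} = \left(-8\right) \frac{1}{3} = - \frac{8}{3}$)
$14 + s{\left(4,-5 \right)} 59 = 14 - \frac{472}{3} = - \frac{430}{3}$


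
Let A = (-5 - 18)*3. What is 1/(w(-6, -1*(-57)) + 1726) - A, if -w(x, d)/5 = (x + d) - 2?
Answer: 102190/1481 ≈ 69.001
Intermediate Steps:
w(x, d) = 10 - 5*d - 5*x (w(x, d) = -5*((x + d) - 2) = -5*((d + x) - 2) = -5*(-2 + d + x) = 10 - 5*d - 5*x)
A = -69 (A = -23*3 = -69)
1/(w(-6, -1*(-57)) + 1726) - A = 1/((10 - (-5)*(-57) - 5*(-6)) + 1726) - 1*(-69) = 1/((10 - 5*57 + 30) + 1726) + 69 = 1/((10 - 285 + 30) + 1726) + 69 = 1/(-245 + 1726) + 69 = 1/1481 + 69 = 102190/1481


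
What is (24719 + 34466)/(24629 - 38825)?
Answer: -8455/2028 ≈ -4.1691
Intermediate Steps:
(24719 + 34466)/(24629 - 38825) = 59185/(-14196) = 59185*(-1/14196) = -8455/2028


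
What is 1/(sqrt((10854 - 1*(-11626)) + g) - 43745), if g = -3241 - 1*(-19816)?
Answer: -8749/382717194 - sqrt(39055)/1913585970 ≈ -2.2964e-5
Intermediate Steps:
g = 16575 (g = -3241 + 19816 = 16575)
1/(sqrt((10854 - 1*(-11626)) + g) - 43745) = 1/(sqrt((10854 - 1*(-11626)) + 16575) - 43745) = 1/(sqrt((10854 + 11626) + 16575) - 43745) = 1/(sqrt(22480 + 16575) - 43745) = 1/(sqrt(39055) - 43745) = 1/(-43745 + sqrt(39055))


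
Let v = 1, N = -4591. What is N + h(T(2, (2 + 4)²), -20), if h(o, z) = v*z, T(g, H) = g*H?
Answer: -4611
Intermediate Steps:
T(g, H) = H*g
h(o, z) = z (h(o, z) = 1*z = z)
N + h(T(2, (2 + 4)²), -20) = -4591 - 20 = -4611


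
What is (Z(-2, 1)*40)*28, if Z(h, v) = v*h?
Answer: -2240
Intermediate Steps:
Z(h, v) = h*v
(Z(-2, 1)*40)*28 = (-2*1*40)*28 = -2*40*28 = -80*28 = -2240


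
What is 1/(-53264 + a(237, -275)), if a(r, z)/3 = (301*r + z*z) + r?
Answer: 1/388333 ≈ 2.5751e-6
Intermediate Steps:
a(r, z) = 3*z² + 906*r (a(r, z) = 3*((301*r + z*z) + r) = 3*((301*r + z²) + r) = 3*((z² + 301*r) + r) = 3*(z² + 302*r) = 3*z² + 906*r)
1/(-53264 + a(237, -275)) = 1/(-53264 + (3*(-275)² + 906*237)) = 1/(-53264 + (3*75625 + 214722)) = 1/(-53264 + (226875 + 214722)) = 1/(-53264 + 441597) = 1/388333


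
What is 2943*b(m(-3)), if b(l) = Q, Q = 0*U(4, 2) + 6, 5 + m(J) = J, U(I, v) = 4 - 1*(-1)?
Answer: 17658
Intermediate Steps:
U(I, v) = 5 (U(I, v) = 4 + 1 = 5)
m(J) = -5 + J
Q = 6 (Q = 0*5 + 6 = 0 + 6 = 6)
b(l) = 6
2943*b(m(-3)) = 2943*6 = 17658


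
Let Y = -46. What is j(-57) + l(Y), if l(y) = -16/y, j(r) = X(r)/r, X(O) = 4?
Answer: 364/1311 ≈ 0.27765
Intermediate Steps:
j(r) = 4/r
j(-57) + l(Y) = 4/(-57) - 16/(-46) = 4*(-1/57) - 16*(-1/46) = -4/57 + 8/23 = 364/1311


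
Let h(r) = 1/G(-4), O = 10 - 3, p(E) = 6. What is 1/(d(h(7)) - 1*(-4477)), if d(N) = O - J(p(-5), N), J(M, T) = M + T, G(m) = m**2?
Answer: 16/71647 ≈ 0.00022332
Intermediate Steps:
O = 7
h(r) = 1/16 (h(r) = 1/((-4)**2) = 1/16)
d(N) = 1 - N (d(N) = 7 - (6 + N) = 7 + (-6 - N) = 1 - N)
1/(d(h(7)) - 1*(-4477)) = 1/((1 - 1*1/16) - 1*(-4477)) = 1/((1 - 1/16) + 4477) = 1/(15/16 + 4477) = 1/(71647/16) = 16/71647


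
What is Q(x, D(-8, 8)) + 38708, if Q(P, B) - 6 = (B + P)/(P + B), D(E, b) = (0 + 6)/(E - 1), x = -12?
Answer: 38715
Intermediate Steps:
D(E, b) = 6/(-1 + E)
Q(P, B) = 7 (Q(P, B) = 6 + (B + P)/(P + B) = 6 + (B + P)/(B + P) = 6 + 1 = 7)
Q(x, D(-8, 8)) + 38708 = 7 + 38708 = 38715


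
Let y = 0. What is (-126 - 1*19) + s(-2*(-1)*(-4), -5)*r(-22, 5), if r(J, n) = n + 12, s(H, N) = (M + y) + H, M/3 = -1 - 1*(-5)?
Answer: -77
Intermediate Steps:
M = 12 (M = 3*(-1 - 1*(-5)) = 3*(-1 + 5) = 3*4 = 12)
s(H, N) = 12 + H (s(H, N) = (12 + 0) + H = 12 + H)
r(J, n) = 12 + n
(-126 - 1*19) + s(-2*(-1)*(-4), -5)*r(-22, 5) = (-126 - 1*19) + (12 - 2*(-1)*(-4))*(12 + 5) = (-126 - 19) + (12 + 2*(-4))*17 = -145 + (12 - 8)*17 = -145 + 4*17 = -145 + 68 = -77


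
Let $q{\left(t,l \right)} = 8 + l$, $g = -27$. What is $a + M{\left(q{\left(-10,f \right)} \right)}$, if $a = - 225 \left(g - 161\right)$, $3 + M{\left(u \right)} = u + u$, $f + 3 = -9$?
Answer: $42289$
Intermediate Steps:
$f = -12$ ($f = -3 - 9 = -12$)
$M{\left(u \right)} = -3 + 2 u$ ($M{\left(u \right)} = -3 + \left(u + u\right) = -3 + 2 u$)
$a = 42300$ ($a = - 225 \left(-27 - 161\right) = \left(-225\right) \left(-188\right) = 42300$)
$a + M{\left(q{\left(-10,f \right)} \right)} = 42300 + \left(-3 + 2 \left(8 - 12\right)\right) = 42300 + \left(-3 + 2 \left(-4\right)\right) = 42300 - 11 = 42289$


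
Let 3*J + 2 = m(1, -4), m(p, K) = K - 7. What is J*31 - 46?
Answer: -541/3 ≈ -180.33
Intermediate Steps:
m(p, K) = -7 + K
J = -13/3 (J = -⅔ + (-7 - 4)/3 = -⅔ + (⅓)*(-11) = -⅔ - 11/3 = -13/3 ≈ -4.3333)
J*31 - 46 = -13/3*31 - 46 = -403/3 - 46 = -541/3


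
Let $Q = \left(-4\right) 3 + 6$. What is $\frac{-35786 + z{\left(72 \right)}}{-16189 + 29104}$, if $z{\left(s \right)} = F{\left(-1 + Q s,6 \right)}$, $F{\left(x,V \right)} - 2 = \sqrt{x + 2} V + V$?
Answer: $- \frac{11926}{4305} + \frac{2 i \sqrt{431}}{4305} \approx -2.7703 + 0.0096449 i$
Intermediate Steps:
$Q = -6$ ($Q = -12 + 6 = -6$)
$F{\left(x,V \right)} = 2 + V + V \sqrt{2 + x}$ ($F{\left(x,V \right)} = 2 + \left(\sqrt{x + 2} V + V\right) = 2 + \left(\sqrt{2 + x} V + V\right) = 2 + \left(V \sqrt{2 + x} + V\right) = 2 + \left(V + V \sqrt{2 + x}\right) = 2 + V + V \sqrt{2 + x}$)
$z{\left(s \right)} = 8 + 6 \sqrt{1 - 6 s}$ ($z{\left(s \right)} = 2 + 6 + 6 \sqrt{2 - \left(1 + 6 s\right)} = 2 + 6 + 6 \sqrt{1 - 6 s} = 8 + 6 \sqrt{1 - 6 s}$)
$\frac{-35786 + z{\left(72 \right)}}{-16189 + 29104} = \frac{-35786 + \left(8 + 6 \sqrt{1 - 432}\right)}{-16189 + 29104} = \frac{-35786 + \left(8 + 6 \sqrt{1 - 432}\right)}{12915} = \left(-35786 + \left(8 + 6 \sqrt{-431}\right)\right) \frac{1}{12915} = \left(-35786 + \left(8 + 6 i \sqrt{431}\right)\right) \frac{1}{12915} = \left(-35778 + 6 i \sqrt{431}\right) \frac{1}{12915} = - \frac{11926}{4305} + \frac{2 i \sqrt{431}}{4305}$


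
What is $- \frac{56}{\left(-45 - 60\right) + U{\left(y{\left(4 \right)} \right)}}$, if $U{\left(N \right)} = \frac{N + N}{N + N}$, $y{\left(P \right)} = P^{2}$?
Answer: $\frac{7}{13} \approx 0.53846$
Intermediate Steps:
$U{\left(N \right)} = 1$ ($U{\left(N \right)} = \frac{2 N}{2 N} = 2 N \frac{1}{2 N} = 1$)
$- \frac{56}{\left(-45 - 60\right) + U{\left(y{\left(4 \right)} \right)}} = - \frac{56}{\left(-45 - 60\right) + 1} = - \frac{56}{-105 + 1} = - \frac{56}{-104} = \left(-56\right) \left(- \frac{1}{104}\right) = \frac{7}{13}$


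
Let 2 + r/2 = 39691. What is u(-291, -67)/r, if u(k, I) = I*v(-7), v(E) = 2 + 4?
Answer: -201/39689 ≈ -0.0050644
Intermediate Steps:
v(E) = 6
u(k, I) = 6*I (u(k, I) = I*6 = 6*I)
r = 79378 (r = -4 + 2*39691 = -4 + 79382 = 79378)
u(-291, -67)/r = (6*(-67))/79378 = -402*1/79378 = -201/39689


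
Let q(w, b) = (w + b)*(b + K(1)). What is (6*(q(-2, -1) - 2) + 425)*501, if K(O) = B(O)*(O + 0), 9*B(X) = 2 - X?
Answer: 214929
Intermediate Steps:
B(X) = 2/9 - X/9 (B(X) = (2 - X)/9 = 2/9 - X/9)
K(O) = O*(2/9 - O/9) (K(O) = (2/9 - O/9)*(O + 0) = (2/9 - O/9)*O = O*(2/9 - O/9))
q(w, b) = (⅑ + b)*(b + w) (q(w, b) = (w + b)*(b + (⅑)*1*(2 - 1*1)) = (b + w)*(b + (⅑)*1*(2 - 1)) = (b + w)*(b + (⅑)*1*1) = (b + w)*(b + ⅑) = (b + w)*(⅑ + b) = (⅑ + b)*(b + w))
(6*(q(-2, -1) - 2) + 425)*501 = (6*(((-1)² + (⅑)*(-1) + (⅑)*(-2) - 1*(-2)) - 2) + 425)*501 = (6*((1 - ⅑ - 2/9 + 2) - 2) + 425)*501 = (6*(8/3 - 2) + 425)*501 = (6*(⅔) + 425)*501 = (4 + 425)*501 = 429*501 = 214929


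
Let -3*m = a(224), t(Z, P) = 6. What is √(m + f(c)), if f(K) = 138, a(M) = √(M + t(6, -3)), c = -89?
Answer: √(1242 - 3*√230)/3 ≈ 11.530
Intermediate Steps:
a(M) = √(6 + M) (a(M) = √(M + 6) = √(6 + M))
m = -√230/3 (m = -√(6 + 224)/3 = -√230/3 ≈ -5.0553)
√(m + f(c)) = √(-√230/3 + 138) = √(138 - √230/3)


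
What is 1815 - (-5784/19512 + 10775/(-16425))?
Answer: 323324885/178047 ≈ 1816.0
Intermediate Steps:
1815 - (-5784/19512 + 10775/(-16425)) = 1815 - (-5784*1/19512 + 10775*(-1/16425)) = 1815 - (-241/813 - 431/657) = 1815 - 1*(-169580/178047) = 1815 + 169580/178047 = 323324885/178047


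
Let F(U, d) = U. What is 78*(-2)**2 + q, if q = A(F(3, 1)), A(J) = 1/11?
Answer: 3433/11 ≈ 312.09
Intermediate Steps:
A(J) = 1/11
q = 1/11 ≈ 0.090909
78*(-2)**2 + q = 78*(-2)**2 + 1/11 = 78*4 + 1/11 = 312 + 1/11 = 3433/11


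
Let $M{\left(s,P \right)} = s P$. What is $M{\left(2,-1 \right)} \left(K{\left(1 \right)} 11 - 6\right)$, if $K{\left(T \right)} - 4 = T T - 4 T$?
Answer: $-10$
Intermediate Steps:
$M{\left(s,P \right)} = P s$
$K{\left(T \right)} = 4 + T^{2} - 4 T$ ($K{\left(T \right)} = 4 - \left(4 T - T T\right) = 4 + \left(T^{2} - 4 T\right) = 4 + T^{2} - 4 T$)
$M{\left(2,-1 \right)} \left(K{\left(1 \right)} 11 - 6\right) = \left(-1\right) 2 \left(\left(4 + 1^{2} - 4\right) 11 - 6\right) = - 2 \left(\left(4 + 1 - 4\right) 11 - 6\right) = - 2 \left(1 \cdot 11 - 6\right) = - 2 \left(11 - 6\right) = \left(-2\right) 5 = -10$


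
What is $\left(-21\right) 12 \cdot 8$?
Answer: $-2016$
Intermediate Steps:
$\left(-21\right) 12 \cdot 8 = \left(-252\right) 8 = -2016$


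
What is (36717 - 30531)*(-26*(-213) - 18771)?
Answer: -81859338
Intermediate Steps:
(36717 - 30531)*(-26*(-213) - 18771) = 6186*(5538 - 18771) = 6186*(-13233) = -81859338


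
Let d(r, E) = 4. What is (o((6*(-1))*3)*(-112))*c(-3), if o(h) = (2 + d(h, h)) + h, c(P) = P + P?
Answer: -8064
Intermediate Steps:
c(P) = 2*P
o(h) = 6 + h (o(h) = (2 + 4) + h = 6 + h)
(o((6*(-1))*3)*(-112))*c(-3) = ((6 + (6*(-1))*3)*(-112))*(2*(-3)) = ((6 - 6*3)*(-112))*(-6) = ((6 - 18)*(-112))*(-6) = -12*(-112)*(-6) = 1344*(-6) = -8064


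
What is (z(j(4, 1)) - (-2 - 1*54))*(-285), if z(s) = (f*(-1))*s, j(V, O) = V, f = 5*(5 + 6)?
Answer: 46740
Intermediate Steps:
f = 55 (f = 5*11 = 55)
z(s) = -55*s (z(s) = (55*(-1))*s = -55*s)
(z(j(4, 1)) - (-2 - 1*54))*(-285) = (-55*4 - (-2 - 1*54))*(-285) = (-220 - (-2 - 54))*(-285) = (-220 - 1*(-56))*(-285) = (-220 + 56)*(-285) = -164*(-285) = 46740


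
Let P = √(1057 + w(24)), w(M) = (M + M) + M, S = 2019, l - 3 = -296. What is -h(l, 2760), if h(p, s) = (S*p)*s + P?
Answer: 1632724920 - √1129 ≈ 1.6327e+9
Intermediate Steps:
l = -293 (l = 3 - 296 = -293)
w(M) = 3*M (w(M) = 2*M + M = 3*M)
P = √1129 (P = √(1057 + 3*24) = √(1057 + 72) = √1129 ≈ 33.601)
h(p, s) = √1129 + 2019*p*s (h(p, s) = (2019*p)*s + √1129 = 2019*p*s + √1129 = √1129 + 2019*p*s)
-h(l, 2760) = -(√1129 + 2019*(-293)*2760) = -(√1129 - 1632724920) = -(-1632724920 + √1129) = 1632724920 - √1129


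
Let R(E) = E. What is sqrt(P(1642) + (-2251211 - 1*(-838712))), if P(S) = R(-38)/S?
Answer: I*sqrt(952082254058)/821 ≈ 1188.5*I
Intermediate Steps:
P(S) = -38/S
sqrt(P(1642) + (-2251211 - 1*(-838712))) = sqrt(-38/1642 + (-2251211 - 1*(-838712))) = sqrt(-38*1/1642 + (-2251211 + 838712)) = sqrt(-19/821 - 1412499) = sqrt(-1159661698/821) = I*sqrt(952082254058)/821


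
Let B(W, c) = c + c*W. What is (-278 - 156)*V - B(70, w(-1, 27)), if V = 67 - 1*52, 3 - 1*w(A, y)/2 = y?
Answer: -3102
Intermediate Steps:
w(A, y) = 6 - 2*y
B(W, c) = c + W*c
V = 15 (V = 67 - 52 = 15)
(-278 - 156)*V - B(70, w(-1, 27)) = (-278 - 156)*15 - (6 - 2*27)*(1 + 70) = -434*15 - (6 - 54)*71 = -6510 - (-48)*71 = -6510 - 1*(-3408) = -6510 + 3408 = -3102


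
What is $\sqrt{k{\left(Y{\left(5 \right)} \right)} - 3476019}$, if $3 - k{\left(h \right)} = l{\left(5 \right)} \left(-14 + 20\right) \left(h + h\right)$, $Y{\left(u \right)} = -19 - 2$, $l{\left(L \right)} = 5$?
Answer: $6 i \sqrt{96521} \approx 1864.1 i$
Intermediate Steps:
$Y{\left(u \right)} = -21$
$k{\left(h \right)} = 3 - 60 h$ ($k{\left(h \right)} = 3 - 5 \left(-14 + 20\right) \left(h + h\right) = 3 - 5 \cdot 6 \cdot 2 h = 3 - 30 \cdot 2 h = 3 - 60 h$)
$\sqrt{k{\left(Y{\left(5 \right)} \right)} - 3476019} = \sqrt{\left(3 - -1260\right) - 3476019} = \sqrt{\left(3 + 1260\right) - 3476019} = \sqrt{1263 - 3476019} = \sqrt{-3474756} = 6 i \sqrt{96521}$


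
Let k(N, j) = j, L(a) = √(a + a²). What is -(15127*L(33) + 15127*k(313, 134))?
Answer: -2027018 - 15127*√1122 ≈ -2.5337e+6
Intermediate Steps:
-(15127*L(33) + 15127*k(313, 134)) = -(2027018 + 15127*(√33*√(1 + 33))) = -(2027018 + 15127*√1122) = -15127*(134 + √1122) = -2027018 - 15127*√1122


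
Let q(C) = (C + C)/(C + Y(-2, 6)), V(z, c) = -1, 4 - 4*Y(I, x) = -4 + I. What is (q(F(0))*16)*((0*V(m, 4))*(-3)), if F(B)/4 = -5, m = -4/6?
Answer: 0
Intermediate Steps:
m = -⅔ (m = -4*⅙ = -⅔ ≈ -0.66667)
Y(I, x) = 2 - I/4 (Y(I, x) = 1 - (-4 + I)/4 = 1 + (1 - I/4) = 2 - I/4)
F(B) = -20 (F(B) = 4*(-5) = -20)
q(C) = 2*C/(5/2 + C) (q(C) = (C + C)/(C + (2 - ¼*(-2))) = (2*C)/(C + (2 + ½)) = (2*C)/(C + 5/2) = (2*C)/(5/2 + C) = 2*C/(5/2 + C))
(q(F(0))*16)*((0*V(m, 4))*(-3)) = ((4*(-20)/(5 + 2*(-20)))*16)*((0*(-1))*(-3)) = ((4*(-20)/(5 - 40))*16)*(0*(-3)) = ((4*(-20)/(-35))*16)*0 = ((4*(-20)*(-1/35))*16)*0 = ((16/7)*16)*0 = (256/7)*0 = 0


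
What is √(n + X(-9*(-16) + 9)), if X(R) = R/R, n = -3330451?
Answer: 15*I*√14802 ≈ 1825.0*I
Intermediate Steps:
X(R) = 1
√(n + X(-9*(-16) + 9)) = √(-3330451 + 1) = √(-3330450) = 15*I*√14802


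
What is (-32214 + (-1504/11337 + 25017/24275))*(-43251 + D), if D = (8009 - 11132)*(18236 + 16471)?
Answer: 320428400684782777684/91735225 ≈ 3.4930e+12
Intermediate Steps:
D = -108389961 (D = -3123*34707 = -108389961)
(-32214 + (-1504/11337 + 25017/24275))*(-43251 + D) = (-32214 + (-1504/11337 + 25017/24275))*(-43251 - 108389961) = (-32214 + (-1504*1/11337 + 25017*(1/24275)))*(-108433212) = (-32214 + (-1504/11337 + 25017/24275))*(-108433212) = (-32214 + 247108129/275205675)*(-108433212) = -8865228506321/275205675*(-108433212) = 320428400684782777684/91735225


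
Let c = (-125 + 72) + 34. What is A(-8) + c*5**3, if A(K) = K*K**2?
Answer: -2887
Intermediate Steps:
A(K) = K**3
c = -19 (c = -53 + 34 = -19)
A(-8) + c*5**3 = (-8)**3 - 19*5**3 = -512 - 19*125 = -512 - 2375 = -2887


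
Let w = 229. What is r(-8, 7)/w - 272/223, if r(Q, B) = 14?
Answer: -59166/51067 ≈ -1.1586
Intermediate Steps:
r(-8, 7)/w - 272/223 = 14/229 - 272/223 = -59166/51067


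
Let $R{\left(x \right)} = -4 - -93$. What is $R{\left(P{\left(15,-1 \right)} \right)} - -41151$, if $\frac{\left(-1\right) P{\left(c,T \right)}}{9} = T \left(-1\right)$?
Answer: $41240$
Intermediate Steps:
$P{\left(c,T \right)} = 9 T$ ($P{\left(c,T \right)} = - 9 T \left(-1\right) = - 9 \left(- T\right) = 9 T$)
$R{\left(x \right)} = 89$ ($R{\left(x \right)} = -4 + 93 = 89$)
$R{\left(P{\left(15,-1 \right)} \right)} - -41151 = 89 - -41151 = 89 + 41151 = 41240$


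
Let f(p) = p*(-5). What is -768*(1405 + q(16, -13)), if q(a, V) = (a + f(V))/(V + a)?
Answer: -1099776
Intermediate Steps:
f(p) = -5*p
q(a, V) = (a - 5*V)/(V + a)
-768*(1405 + q(16, -13)) = -768*(1405 + (16 - 5*(-13))/(-13 + 16)) = -768*(1405 + (16 + 65)/3) = -768*(1405 + (⅓)*81) = -768*(1405 + 27) = -768*1432 = -1099776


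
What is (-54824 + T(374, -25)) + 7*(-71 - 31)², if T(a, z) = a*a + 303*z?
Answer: 150305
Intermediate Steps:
T(a, z) = a² + 303*z
(-54824 + T(374, -25)) + 7*(-71 - 31)² = (-54824 + (374² + 303*(-25))) + 7*(-71 - 31)² = (-54824 + (139876 - 7575)) + 7*(-102)² = (-54824 + 132301) + 7*10404 = 77477 + 72828 = 150305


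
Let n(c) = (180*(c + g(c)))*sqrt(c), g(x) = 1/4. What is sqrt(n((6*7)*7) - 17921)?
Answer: sqrt(-17921 + 370755*sqrt(6)) ≈ 943.53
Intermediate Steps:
g(x) = 1/4
n(c) = sqrt(c)*(45 + 180*c) (n(c) = (180*(c + 1/4))*sqrt(c) = (180*(1/4 + c))*sqrt(c) = (45 + 180*c)*sqrt(c) = sqrt(c)*(45 + 180*c))
sqrt(n((6*7)*7) - 17921) = sqrt(sqrt((6*7)*7)*(45 + 180*((6*7)*7)) - 17921) = sqrt(sqrt(42*7)*(45 + 180*(42*7)) - 17921) = sqrt(sqrt(294)*(45 + 180*294) - 17921) = sqrt((7*sqrt(6))*(45 + 52920) - 17921) = sqrt((7*sqrt(6))*52965 - 17921) = sqrt(370755*sqrt(6) - 17921) = sqrt(-17921 + 370755*sqrt(6))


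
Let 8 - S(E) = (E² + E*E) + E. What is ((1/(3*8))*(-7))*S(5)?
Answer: 329/24 ≈ 13.708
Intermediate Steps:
S(E) = 8 - E - 2*E² (S(E) = 8 - ((E² + E*E) + E) = 8 - ((E² + E²) + E) = 8 - (2*E² + E) = 8 - (E + 2*E²) = 8 + (-E - 2*E²) = 8 - E - 2*E²)
((1/(3*8))*(-7))*S(5) = ((1/(3*8))*(-7))*(8 - 1*5 - 2*5²) = (((⅓)*(⅛))*(-7))*(8 - 5 - 2*25) = ((1/24)*(-7))*(8 - 5 - 50) = -7/24*(-47) = 329/24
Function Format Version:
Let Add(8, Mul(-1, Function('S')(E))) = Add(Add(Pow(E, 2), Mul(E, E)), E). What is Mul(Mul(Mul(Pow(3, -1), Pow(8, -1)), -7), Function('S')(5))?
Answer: Rational(329, 24) ≈ 13.708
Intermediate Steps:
Function('S')(E) = Add(8, Mul(-1, E), Mul(-2, Pow(E, 2))) (Function('S')(E) = Add(8, Mul(-1, Add(Add(Pow(E, 2), Mul(E, E)), E))) = Add(8, Mul(-1, Add(Add(Pow(E, 2), Pow(E, 2)), E))) = Add(8, Mul(-1, Add(Mul(2, Pow(E, 2)), E))) = Add(8, Mul(-1, Add(E, Mul(2, Pow(E, 2))))) = Add(8, Add(Mul(-1, E), Mul(-2, Pow(E, 2)))) = Add(8, Mul(-1, E), Mul(-2, Pow(E, 2))))
Mul(Mul(Mul(Pow(3, -1), Pow(8, -1)), -7), Function('S')(5)) = Mul(Mul(Mul(Pow(3, -1), Pow(8, -1)), -7), Add(8, Mul(-1, 5), Mul(-2, Pow(5, 2)))) = Mul(Mul(Mul(Rational(1, 3), Rational(1, 8)), -7), Add(8, -5, Mul(-2, 25))) = Mul(Mul(Rational(1, 24), -7), Add(8, -5, -50)) = Mul(Rational(-7, 24), -47) = Rational(329, 24)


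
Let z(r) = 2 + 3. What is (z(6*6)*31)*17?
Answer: 2635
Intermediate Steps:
z(r) = 5
(z(6*6)*31)*17 = (5*31)*17 = 155*17 = 2635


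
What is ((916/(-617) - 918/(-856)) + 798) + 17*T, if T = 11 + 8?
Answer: 295920351/264076 ≈ 1120.6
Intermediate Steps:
T = 19
((916/(-617) - 918/(-856)) + 798) + 17*T = ((916/(-617) - 918/(-856)) + 798) + 17*19 = ((916*(-1/617) - 918*(-1/856)) + 798) + 323 = ((-916/617 + 459/428) + 798) + 323 = (-108845/264076 + 798) + 323 = 210623803/264076 + 323 = 295920351/264076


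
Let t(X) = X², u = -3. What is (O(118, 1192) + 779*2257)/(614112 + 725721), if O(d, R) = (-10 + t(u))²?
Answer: 586068/446611 ≈ 1.3123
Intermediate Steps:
O(d, R) = 1 (O(d, R) = (-10 + (-3)²)² = (-10 + 9)² = (-1)² = 1)
(O(118, 1192) + 779*2257)/(614112 + 725721) = (1 + 779*2257)/(614112 + 725721) = (1 + 1758203)/1339833 = 1758204*(1/1339833) = 586068/446611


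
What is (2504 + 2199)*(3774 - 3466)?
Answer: 1448524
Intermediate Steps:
(2504 + 2199)*(3774 - 3466) = 4703*308 = 1448524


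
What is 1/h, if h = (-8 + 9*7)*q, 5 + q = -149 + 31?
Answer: -1/6765 ≈ -0.00014782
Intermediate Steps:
q = -123 (q = -5 + (-149 + 31) = -5 - 118 = -123)
h = -6765 (h = (-8 + 9*7)*(-123) = (-8 + 63)*(-123) = 55*(-123) = -6765)
1/h = 1/(-6765) = -1/6765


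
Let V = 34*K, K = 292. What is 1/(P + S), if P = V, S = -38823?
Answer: -1/28895 ≈ -3.4608e-5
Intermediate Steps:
V = 9928 (V = 34*292 = 9928)
P = 9928
1/(P + S) = 1/(9928 - 38823) = 1/(-28895) = -1/28895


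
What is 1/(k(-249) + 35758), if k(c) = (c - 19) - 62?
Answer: 1/35428 ≈ 2.8226e-5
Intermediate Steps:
k(c) = -81 + c (k(c) = (-19 + c) - 62 = -81 + c)
1/(k(-249) + 35758) = 1/((-81 - 249) + 35758) = 1/(-330 + 35758) = 1/35428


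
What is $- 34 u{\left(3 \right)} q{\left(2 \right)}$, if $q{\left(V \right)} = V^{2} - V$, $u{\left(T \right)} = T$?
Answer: $-204$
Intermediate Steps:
$- 34 u{\left(3 \right)} q{\left(2 \right)} = \left(-34\right) 3 \cdot 2 \left(-1 + 2\right) = - 102 \cdot 2 \cdot 1 = \left(-102\right) 2 = -204$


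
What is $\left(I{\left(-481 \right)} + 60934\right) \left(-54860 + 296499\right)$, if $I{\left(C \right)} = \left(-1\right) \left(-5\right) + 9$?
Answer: $14727413772$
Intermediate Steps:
$I{\left(C \right)} = 14$ ($I{\left(C \right)} = 5 + 9 = 14$)
$\left(I{\left(-481 \right)} + 60934\right) \left(-54860 + 296499\right) = \left(14 + 60934\right) \left(-54860 + 296499\right) = 60948 \cdot 241639 = 14727413772$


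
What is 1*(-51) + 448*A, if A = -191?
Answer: -85619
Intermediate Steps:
1*(-51) + 448*A = 1*(-51) + 448*(-191) = -51 - 85568 = -85619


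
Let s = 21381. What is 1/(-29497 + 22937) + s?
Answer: 140259359/6560 ≈ 21381.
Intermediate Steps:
1/(-29497 + 22937) + s = 1/(-29497 + 22937) + 21381 = 1/(-6560) + 21381 = -1/6560 + 21381 = 140259359/6560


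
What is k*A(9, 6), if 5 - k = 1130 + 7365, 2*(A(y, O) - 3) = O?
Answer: -50940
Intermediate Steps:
A(y, O) = 3 + O/2
k = -8490 (k = 5 - (1130 + 7365) = 5 - 1*8495 = 5 - 8495 = -8490)
k*A(9, 6) = -8490*(3 + (½)*6) = -8490*(3 + 3) = -8490*6 = -50940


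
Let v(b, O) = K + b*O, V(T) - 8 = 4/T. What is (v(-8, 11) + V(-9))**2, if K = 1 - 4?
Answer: 564001/81 ≈ 6963.0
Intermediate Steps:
V(T) = 8 + 4/T
K = -3
v(b, O) = -3 + O*b (v(b, O) = -3 + b*O = -3 + O*b)
(v(-8, 11) + V(-9))**2 = ((-3 + 11*(-8)) + (8 + 4/(-9)))**2 = ((-3 - 88) + (8 + 4*(-1/9)))**2 = (-91 + (8 - 4/9))**2 = (-91 + 68/9)**2 = (-751/9)**2 = 564001/81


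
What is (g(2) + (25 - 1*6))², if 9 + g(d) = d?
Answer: 144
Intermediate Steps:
g(d) = -9 + d
(g(2) + (25 - 1*6))² = ((-9 + 2) + (25 - 1*6))² = (-7 + (25 - 6))² = (-7 + 19)² = 12² = 144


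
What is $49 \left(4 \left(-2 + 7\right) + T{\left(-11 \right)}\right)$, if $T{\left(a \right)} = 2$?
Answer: $1078$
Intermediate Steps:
$49 \left(4 \left(-2 + 7\right) + T{\left(-11 \right)}\right) = 49 \left(4 \left(-2 + 7\right) + 2\right) = 49 \left(4 \cdot 5 + 2\right) = 49 \left(20 + 2\right) = 49 \cdot 22 = 1078$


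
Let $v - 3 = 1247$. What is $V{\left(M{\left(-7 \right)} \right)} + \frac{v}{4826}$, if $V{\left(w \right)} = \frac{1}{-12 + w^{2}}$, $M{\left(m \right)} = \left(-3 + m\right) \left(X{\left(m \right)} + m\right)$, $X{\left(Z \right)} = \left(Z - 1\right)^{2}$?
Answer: $\frac{203057413}{783954744} \approx 0.25902$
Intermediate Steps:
$X{\left(Z \right)} = \left(-1 + Z\right)^{2}$
$v = 1250$ ($v = 3 + 1247 = 1250$)
$M{\left(m \right)} = \left(-3 + m\right) \left(m + \left(-1 + m\right)^{2}\right)$ ($M{\left(m \right)} = \left(-3 + m\right) \left(\left(-1 + m\right)^{2} + m\right) = \left(-3 + m\right) \left(m + \left(-1 + m\right)^{2}\right)$)
$V{\left(M{\left(-7 \right)} \right)} + \frac{v}{4826} = \frac{1}{-12 + \left(-3 + \left(-7\right)^{3} - 4 \left(-7\right)^{2} + 4 \left(-7\right)\right)^{2}} + \frac{1250}{4826} = \frac{1}{-12 + \left(-3 - 343 - 196 - 28\right)^{2}} + 1250 \cdot \frac{1}{4826} = \frac{1}{-12 + \left(-3 - 343 - 196 - 28\right)^{2}} + \frac{625}{2413} = \frac{1}{-12 + \left(-570\right)^{2}} + \frac{625}{2413} = \frac{1}{-12 + 324900} + \frac{625}{2413} = \frac{1}{324888} + \frac{625}{2413} = \frac{203057413}{783954744}$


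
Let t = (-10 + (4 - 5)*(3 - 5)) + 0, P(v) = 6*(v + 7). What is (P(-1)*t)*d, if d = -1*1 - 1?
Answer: 576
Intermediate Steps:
P(v) = 42 + 6*v (P(v) = 6*(7 + v) = 42 + 6*v)
d = -2 (d = -1 - 1 = -2)
t = -8 (t = (-10 - 1*(-2)) + 0 = (-10 + 2) + 0 = -8 + 0 = -8)
(P(-1)*t)*d = ((42 + 6*(-1))*(-8))*(-2) = ((42 - 6)*(-8))*(-2) = (36*(-8))*(-2) = -288*(-2) = 576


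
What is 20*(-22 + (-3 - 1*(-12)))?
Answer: -260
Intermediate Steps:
20*(-22 + (-3 - 1*(-12))) = 20*(-22 + (-3 + 12)) = 20*(-22 + 9) = 20*(-13) = -260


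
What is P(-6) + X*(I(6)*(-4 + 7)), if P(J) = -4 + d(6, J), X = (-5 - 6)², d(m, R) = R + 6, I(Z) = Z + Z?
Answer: 4352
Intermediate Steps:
I(Z) = 2*Z
d(m, R) = 6 + R
X = 121 (X = (-11)² = 121)
P(J) = 2 + J (P(J) = -4 + (6 + J) = 2 + J)
P(-6) + X*(I(6)*(-4 + 7)) = (2 - 6) + 121*((2*6)*(-4 + 7)) = -4 + 121*(12*3) = -4 + 121*36 = -4 + 4356 = 4352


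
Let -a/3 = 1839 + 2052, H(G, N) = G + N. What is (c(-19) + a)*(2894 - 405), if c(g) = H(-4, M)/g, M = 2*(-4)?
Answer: -29052525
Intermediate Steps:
M = -8
a = -11673 (a = -3*(1839 + 2052) = -3*3891 = -11673)
c(g) = -12/g (c(g) = (-4 - 8)/g = -12/g)
(c(-19) + a)*(2894 - 405) = (-12/(-19) - 11673)*(2894 - 405) = (-12*(-1/19) - 11673)*2489 = (12/19 - 11673)*2489 = -221775/19*2489 = -29052525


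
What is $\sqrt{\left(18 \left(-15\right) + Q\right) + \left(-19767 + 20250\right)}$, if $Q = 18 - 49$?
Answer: $\sqrt{182} \approx 13.491$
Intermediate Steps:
$Q = -31$
$\sqrt{\left(18 \left(-15\right) + Q\right) + \left(-19767 + 20250\right)} = \sqrt{\left(18 \left(-15\right) - 31\right) + \left(-19767 + 20250\right)} = \sqrt{\left(-270 - 31\right) + 483} = \sqrt{-301 + 483} = \sqrt{182}$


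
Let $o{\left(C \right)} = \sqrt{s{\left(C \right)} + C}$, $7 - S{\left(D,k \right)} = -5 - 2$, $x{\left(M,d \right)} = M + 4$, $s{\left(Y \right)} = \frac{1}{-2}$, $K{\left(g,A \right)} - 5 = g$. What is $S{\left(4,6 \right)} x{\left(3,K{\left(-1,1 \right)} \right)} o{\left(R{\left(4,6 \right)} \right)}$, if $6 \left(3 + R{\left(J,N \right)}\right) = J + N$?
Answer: $\frac{49 i \sqrt{66}}{3} \approx 132.69 i$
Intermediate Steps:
$K{\left(g,A \right)} = 5 + g$
$R{\left(J,N \right)} = -3 + \frac{J}{6} + \frac{N}{6}$ ($R{\left(J,N \right)} = -3 + \frac{J + N}{6} = -3 + \left(\frac{J}{6} + \frac{N}{6}\right) = -3 + \frac{J}{6} + \frac{N}{6}$)
$s{\left(Y \right)} = - \frac{1}{2}$
$x{\left(M,d \right)} = 4 + M$
$S{\left(D,k \right)} = 14$ ($S{\left(D,k \right)} = 7 - \left(-5 - 2\right) = 7 - -7 = 7 + 7 = 14$)
$o{\left(C \right)} = \sqrt{- \frac{1}{2} + C}$
$S{\left(4,6 \right)} x{\left(3,K{\left(-1,1 \right)} \right)} o{\left(R{\left(4,6 \right)} \right)} = 14 \left(4 + 3\right) \frac{\sqrt{-2 + 4 \left(-3 + \frac{1}{6} \cdot 4 + \frac{1}{6} \cdot 6\right)}}{2} = 14 \cdot 7 \frac{\sqrt{-2 + 4 \left(-3 + \frac{2}{3} + 1\right)}}{2} = 98 \frac{\sqrt{-2 + 4 \left(- \frac{4}{3}\right)}}{2} = 98 \frac{\sqrt{-2 - \frac{16}{3}}}{2} = 98 \frac{\sqrt{- \frac{22}{3}}}{2} = 98 \frac{\frac{1}{3} i \sqrt{66}}{2} = 98 \frac{i \sqrt{66}}{6} = \frac{49 i \sqrt{66}}{3}$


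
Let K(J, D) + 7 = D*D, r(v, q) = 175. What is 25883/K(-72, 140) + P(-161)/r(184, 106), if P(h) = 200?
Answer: 48275/19593 ≈ 2.4639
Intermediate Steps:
K(J, D) = -7 + D² (K(J, D) = -7 + D*D = -7 + D²)
25883/K(-72, 140) + P(-161)/r(184, 106) = 25883/(-7 + 140²) + 200/175 = 25883/(-7 + 19600) + 200*(1/175) = 25883/19593 + 8/7 = 48275/19593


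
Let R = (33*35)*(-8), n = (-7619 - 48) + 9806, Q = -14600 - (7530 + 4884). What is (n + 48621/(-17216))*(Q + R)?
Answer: -666645857181/8608 ≈ -7.7445e+7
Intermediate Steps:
Q = -27014 (Q = -14600 - 1*12414 = -14600 - 12414 = -27014)
n = 2139 (n = -7667 + 9806 = 2139)
R = -9240 (R = 1155*(-8) = -9240)
(n + 48621/(-17216))*(Q + R) = (2139 + 48621/(-17216))*(-27014 - 9240) = (2139 + 48621*(-1/17216))*(-36254) = (2139 - 48621/17216)*(-36254) = (36776403/17216)*(-36254) = -666645857181/8608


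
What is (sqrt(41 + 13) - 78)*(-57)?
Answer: 4446 - 171*sqrt(6) ≈ 4027.1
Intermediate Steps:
(sqrt(41 + 13) - 78)*(-57) = (sqrt(54) - 78)*(-57) = (3*sqrt(6) - 78)*(-57) = (-78 + 3*sqrt(6))*(-57) = 4446 - 171*sqrt(6)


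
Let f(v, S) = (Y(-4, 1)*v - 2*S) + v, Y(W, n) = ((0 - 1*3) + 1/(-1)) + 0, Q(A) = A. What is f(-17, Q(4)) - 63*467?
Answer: -29378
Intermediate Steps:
Y(W, n) = -4 (Y(W, n) = ((0 - 3) - 1) + 0 = (-3 - 1) + 0 = -4 + 0 = -4)
f(v, S) = -3*v - 2*S (f(v, S) = (-4*v - 2*S) + v = -3*v - 2*S)
f(-17, Q(4)) - 63*467 = (-3*(-17) - 2*4) - 63*467 = (51 - 8) - 29421 = 43 - 29421 = -29378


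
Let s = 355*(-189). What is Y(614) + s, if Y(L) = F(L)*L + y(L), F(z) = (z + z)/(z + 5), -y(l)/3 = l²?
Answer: -740859385/619 ≈ -1.1969e+6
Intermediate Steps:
s = -67095
y(l) = -3*l²
F(z) = 2*z/(5 + z) (F(z) = (2*z)/(5 + z) = 2*z/(5 + z))
Y(L) = -3*L² + 2*L²/(5 + L) (Y(L) = (2*L/(5 + L))*L - 3*L² = 2*L²/(5 + L) - 3*L² = -3*L² + 2*L²/(5 + L))
Y(614) + s = 614²*(-13 - 3*614)/(5 + 614) - 67095 = 376996*(-13 - 1842)/619 - 67095 = 376996*(1/619)*(-1855) - 67095 = -699327580/619 - 67095 = -740859385/619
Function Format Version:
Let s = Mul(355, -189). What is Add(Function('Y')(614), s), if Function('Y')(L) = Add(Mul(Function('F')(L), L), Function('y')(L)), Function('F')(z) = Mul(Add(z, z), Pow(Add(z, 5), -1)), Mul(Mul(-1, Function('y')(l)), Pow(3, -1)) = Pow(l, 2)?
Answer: Rational(-740859385, 619) ≈ -1.1969e+6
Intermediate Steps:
s = -67095
Function('y')(l) = Mul(-3, Pow(l, 2))
Function('F')(z) = Mul(2, z, Pow(Add(5, z), -1)) (Function('F')(z) = Mul(Mul(2, z), Pow(Add(5, z), -1)) = Mul(2, z, Pow(Add(5, z), -1)))
Function('Y')(L) = Add(Mul(-3, Pow(L, 2)), Mul(2, Pow(L, 2), Pow(Add(5, L), -1))) (Function('Y')(L) = Add(Mul(Mul(2, L, Pow(Add(5, L), -1)), L), Mul(-3, Pow(L, 2))) = Add(Mul(2, Pow(L, 2), Pow(Add(5, L), -1)), Mul(-3, Pow(L, 2))) = Add(Mul(-3, Pow(L, 2)), Mul(2, Pow(L, 2), Pow(Add(5, L), -1))))
Add(Function('Y')(614), s) = Add(Mul(Pow(614, 2), Pow(Add(5, 614), -1), Add(-13, Mul(-3, 614))), -67095) = Add(Mul(376996, Pow(619, -1), Add(-13, -1842)), -67095) = Add(Mul(376996, Rational(1, 619), -1855), -67095) = Add(Rational(-699327580, 619), -67095) = Rational(-740859385, 619)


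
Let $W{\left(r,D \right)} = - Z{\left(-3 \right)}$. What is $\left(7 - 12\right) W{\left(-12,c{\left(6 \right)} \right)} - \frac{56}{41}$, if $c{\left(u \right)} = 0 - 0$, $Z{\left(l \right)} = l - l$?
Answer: $- \frac{56}{41} \approx -1.3659$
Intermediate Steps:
$Z{\left(l \right)} = 0$
$c{\left(u \right)} = 0$ ($c{\left(u \right)} = 0 + 0 = 0$)
$W{\left(r,D \right)} = 0$ ($W{\left(r,D \right)} = \left(-1\right) 0 = 0$)
$\left(7 - 12\right) W{\left(-12,c{\left(6 \right)} \right)} - \frac{56}{41} = \left(7 - 12\right) 0 - \frac{56}{41} = \left(-5\right) 0 - \frac{56}{41} = 0 - \frac{56}{41} = - \frac{56}{41}$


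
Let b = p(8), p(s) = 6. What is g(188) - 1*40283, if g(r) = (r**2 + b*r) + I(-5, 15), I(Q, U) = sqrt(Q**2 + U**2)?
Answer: -3811 + 5*sqrt(10) ≈ -3795.2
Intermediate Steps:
b = 6
g(r) = r**2 + 5*sqrt(10) + 6*r (g(r) = (r**2 + 6*r) + sqrt((-5)**2 + 15**2) = (r**2 + 6*r) + sqrt(25 + 225) = (r**2 + 6*r) + sqrt(250) = (r**2 + 6*r) + 5*sqrt(10) = r**2 + 5*sqrt(10) + 6*r)
g(188) - 1*40283 = (188**2 + 5*sqrt(10) + 6*188) - 1*40283 = (35344 + 5*sqrt(10) + 1128) - 40283 = (36472 + 5*sqrt(10)) - 40283 = -3811 + 5*sqrt(10)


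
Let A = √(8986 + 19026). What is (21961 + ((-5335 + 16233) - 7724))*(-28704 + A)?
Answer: -721475040 + 50270*√7003 ≈ -7.1727e+8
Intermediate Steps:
A = 2*√7003 (A = √28012 = 2*√7003 ≈ 167.37)
(21961 + ((-5335 + 16233) - 7724))*(-28704 + A) = (21961 + ((-5335 + 16233) - 7724))*(-28704 + 2*√7003) = (21961 + (10898 - 7724))*(-28704 + 2*√7003) = (21961 + 3174)*(-28704 + 2*√7003) = 25135*(-28704 + 2*√7003) = -721475040 + 50270*√7003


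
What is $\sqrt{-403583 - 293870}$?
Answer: $i \sqrt{697453} \approx 835.14 i$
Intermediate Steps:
$\sqrt{-403583 - 293870} = \sqrt{-697453} = i \sqrt{697453}$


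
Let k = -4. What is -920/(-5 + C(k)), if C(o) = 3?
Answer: 460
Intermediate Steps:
-920/(-5 + C(k)) = -920/(-5 + 3) = -920/((-2*1)) = -920/(-2) = -920*(-½) = 460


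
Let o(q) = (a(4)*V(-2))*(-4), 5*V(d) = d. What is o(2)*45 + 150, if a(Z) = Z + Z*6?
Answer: 2166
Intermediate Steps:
a(Z) = 7*Z (a(Z) = Z + 6*Z = 7*Z)
V(d) = d/5
o(q) = 224/5 (o(q) = ((7*4)*((⅕)*(-2)))*(-4) = (28*(-⅖))*(-4) = -56/5*(-4) = 224/5)
o(2)*45 + 150 = (224/5)*45 + 150 = 2016 + 150 = 2166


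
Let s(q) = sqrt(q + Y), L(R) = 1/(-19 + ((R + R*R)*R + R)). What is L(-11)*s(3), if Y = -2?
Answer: -1/1240 ≈ -0.00080645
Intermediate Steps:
L(R) = 1/(-19 + R + R*(R + R**2)) (L(R) = 1/(-19 + ((R + R**2)*R + R)) = 1/(-19 + (R*(R + R**2) + R)) = 1/(-19 + (R + R*(R + R**2))) = 1/(-19 + R + R*(R + R**2)))
s(q) = sqrt(-2 + q) (s(q) = sqrt(q - 2) = sqrt(-2 + q))
L(-11)*s(3) = sqrt(-2 + 3)/(-19 - 11 + (-11)**2 + (-11)**3) = sqrt(1)/(-19 - 11 + 121 - 1331) = 1/(-1240) = -1/1240*1 = -1/1240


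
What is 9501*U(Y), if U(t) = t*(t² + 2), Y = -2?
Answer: -114012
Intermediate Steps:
U(t) = t*(2 + t²)
9501*U(Y) = 9501*(-2*(2 + (-2)²)) = 9501*(-2*(2 + 4)) = 9501*(-2*6) = 9501*(-12) = -114012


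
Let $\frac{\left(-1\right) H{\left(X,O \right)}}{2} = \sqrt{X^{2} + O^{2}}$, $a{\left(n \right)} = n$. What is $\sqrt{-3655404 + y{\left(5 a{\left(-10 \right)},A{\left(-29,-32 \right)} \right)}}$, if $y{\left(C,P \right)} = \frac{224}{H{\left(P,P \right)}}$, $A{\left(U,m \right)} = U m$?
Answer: $\frac{\sqrt{-12296779056 - 203 \sqrt{2}}}{58} \approx 1911.9 i$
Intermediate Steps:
$H{\left(X,O \right)} = - 2 \sqrt{O^{2} + X^{2}}$ ($H{\left(X,O \right)} = - 2 \sqrt{X^{2} + O^{2}} = - 2 \sqrt{O^{2} + X^{2}}$)
$y{\left(C,P \right)} = - \frac{56 \sqrt{2}}{\sqrt{P^{2}}}$ ($y{\left(C,P \right)} = \frac{224}{\left(-2\right) \sqrt{P^{2} + P^{2}}} = \frac{224}{\left(-2\right) \sqrt{2 P^{2}}} = \frac{224}{\left(-2\right) \sqrt{2} \sqrt{P^{2}}} = 224 \left(- \frac{\sqrt{2}}{4 \sqrt{P^{2}}}\right) = - \frac{56 \sqrt{2}}{\sqrt{P^{2}}}$)
$\sqrt{-3655404 + y{\left(5 a{\left(-10 \right)},A{\left(-29,-32 \right)} \right)}} = \sqrt{-3655404 - \frac{56 \sqrt{2}}{928}} = \sqrt{-3655404 - 56 \sqrt{2} \cdot \frac{1}{928}} = \sqrt{-3655404 - \frac{7 \sqrt{2}}{116}}$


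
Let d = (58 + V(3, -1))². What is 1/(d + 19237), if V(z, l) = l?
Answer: 1/22486 ≈ 4.4472e-5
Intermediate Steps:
d = 3249 (d = (58 - 1)² = 57² = 3249)
1/(d + 19237) = 1/(3249 + 19237) = 1/22486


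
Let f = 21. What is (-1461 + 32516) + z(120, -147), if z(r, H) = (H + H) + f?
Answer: 30782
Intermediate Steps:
z(r, H) = 21 + 2*H (z(r, H) = (H + H) + 21 = 2*H + 21 = 21 + 2*H)
(-1461 + 32516) + z(120, -147) = (-1461 + 32516) + (21 + 2*(-147)) = 31055 + (21 - 294) = 31055 - 273 = 30782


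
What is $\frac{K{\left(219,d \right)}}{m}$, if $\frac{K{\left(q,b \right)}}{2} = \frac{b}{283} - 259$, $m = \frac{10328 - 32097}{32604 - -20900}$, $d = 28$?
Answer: $\frac{712760832}{560057} \approx 1272.7$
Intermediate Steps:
$m = - \frac{1979}{4864}$ ($m = - \frac{21769}{32604 + 20900} = - \frac{21769}{53504} = \left(-21769\right) \frac{1}{53504} = - \frac{1979}{4864} \approx -0.40687$)
$K{\left(q,b \right)} = -518 + \frac{2 b}{283}$ ($K{\left(q,b \right)} = 2 \left(\frac{b}{283} - 259\right) = 2 \left(-259 + \frac{b}{283}\right) = -518 + \frac{2 b}{283}$)
$\frac{K{\left(219,d \right)}}{m} = \frac{-518 + \frac{2}{283} \cdot 28}{- \frac{1979}{4864}} = \left(-518 + \frac{56}{283}\right) \left(- \frac{4864}{1979}\right) = \left(- \frac{146538}{283}\right) \left(- \frac{4864}{1979}\right) = \frac{712760832}{560057}$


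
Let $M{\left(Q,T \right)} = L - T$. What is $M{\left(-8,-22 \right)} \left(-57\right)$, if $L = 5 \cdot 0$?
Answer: $-1254$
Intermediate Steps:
$L = 0$
$M{\left(Q,T \right)} = - T$ ($M{\left(Q,T \right)} = 0 - T = - T$)
$M{\left(-8,-22 \right)} \left(-57\right) = \left(-1\right) \left(-22\right) \left(-57\right) = 22 \left(-57\right) = -1254$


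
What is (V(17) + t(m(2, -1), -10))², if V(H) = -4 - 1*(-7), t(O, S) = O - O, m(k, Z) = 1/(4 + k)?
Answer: 9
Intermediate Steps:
t(O, S) = 0
V(H) = 3 (V(H) = -4 + 7 = 3)
(V(17) + t(m(2, -1), -10))² = (3 + 0)² = 3² = 9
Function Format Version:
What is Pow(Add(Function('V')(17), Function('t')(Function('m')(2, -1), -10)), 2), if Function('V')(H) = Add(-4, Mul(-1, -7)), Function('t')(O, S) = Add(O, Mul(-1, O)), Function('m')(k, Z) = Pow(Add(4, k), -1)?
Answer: 9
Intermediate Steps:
Function('t')(O, S) = 0
Function('V')(H) = 3 (Function('V')(H) = Add(-4, 7) = 3)
Pow(Add(Function('V')(17), Function('t')(Function('m')(2, -1), -10)), 2) = Pow(Add(3, 0), 2) = Pow(3, 2) = 9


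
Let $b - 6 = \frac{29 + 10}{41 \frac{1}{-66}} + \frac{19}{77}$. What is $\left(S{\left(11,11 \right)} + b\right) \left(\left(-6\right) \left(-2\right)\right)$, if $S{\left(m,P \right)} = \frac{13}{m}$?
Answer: $- \frac{190632}{287} \approx -664.22$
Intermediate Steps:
$b = - \frac{178477}{3157}$ ($b = 6 + \left(\frac{29 + 10}{41 \frac{1}{-66}} + \frac{19}{77}\right) = 6 + \left(\frac{39}{41 \left(- \frac{1}{66}\right)} + 19 \cdot \frac{1}{77}\right) = 6 + \left(\frac{39}{- \frac{41}{66}} + \frac{19}{77}\right) = 6 + \left(39 \left(- \frac{66}{41}\right) + \frac{19}{77}\right) = 6 + \left(- \frac{2574}{41} + \frac{19}{77}\right) = 6 - \frac{197419}{3157} = - \frac{178477}{3157} \approx -56.534$)
$\left(S{\left(11,11 \right)} + b\right) \left(\left(-6\right) \left(-2\right)\right) = \left(\frac{13}{11} - \frac{178477}{3157}\right) \left(\left(-6\right) \left(-2\right)\right) = \left(13 \cdot \frac{1}{11} - \frac{178477}{3157}\right) 12 = \left(\frac{13}{11} - \frac{178477}{3157}\right) 12 = \left(- \frac{15886}{287}\right) 12 = - \frac{190632}{287}$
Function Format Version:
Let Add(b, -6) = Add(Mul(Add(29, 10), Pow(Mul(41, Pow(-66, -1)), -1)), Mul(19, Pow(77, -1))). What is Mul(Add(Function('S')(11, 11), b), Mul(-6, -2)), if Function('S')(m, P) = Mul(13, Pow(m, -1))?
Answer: Rational(-190632, 287) ≈ -664.22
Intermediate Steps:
b = Rational(-178477, 3157) (b = Add(6, Add(Mul(Add(29, 10), Pow(Mul(41, Pow(-66, -1)), -1)), Mul(19, Pow(77, -1)))) = Add(6, Add(Mul(39, Pow(Mul(41, Rational(-1, 66)), -1)), Mul(19, Rational(1, 77)))) = Add(6, Add(Mul(39, Pow(Rational(-41, 66), -1)), Rational(19, 77))) = Add(6, Add(Mul(39, Rational(-66, 41)), Rational(19, 77))) = Add(6, Add(Rational(-2574, 41), Rational(19, 77))) = Add(6, Rational(-197419, 3157)) = Rational(-178477, 3157) ≈ -56.534)
Mul(Add(Function('S')(11, 11), b), Mul(-6, -2)) = Mul(Add(Mul(13, Pow(11, -1)), Rational(-178477, 3157)), Mul(-6, -2)) = Mul(Add(Mul(13, Rational(1, 11)), Rational(-178477, 3157)), 12) = Mul(Add(Rational(13, 11), Rational(-178477, 3157)), 12) = Mul(Rational(-15886, 287), 12) = Rational(-190632, 287)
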